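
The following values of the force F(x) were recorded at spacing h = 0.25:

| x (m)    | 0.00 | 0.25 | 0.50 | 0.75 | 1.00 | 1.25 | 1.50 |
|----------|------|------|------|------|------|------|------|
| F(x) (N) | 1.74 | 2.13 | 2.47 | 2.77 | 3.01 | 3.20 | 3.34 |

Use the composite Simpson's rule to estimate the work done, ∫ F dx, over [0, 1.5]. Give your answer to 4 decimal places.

h = 0.25, n = 6.
(h/3)·[y₀ + 4y₁ + 2y₂ + 4y₃ + 2y₄ + 4y₅ + y₆] = 0.083333·(48.44) = 4.0367.

4.0367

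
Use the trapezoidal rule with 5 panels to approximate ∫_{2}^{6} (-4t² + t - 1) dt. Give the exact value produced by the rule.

-267.04

h = (6 − 2)/5 = 0.8.
Nodes t₀,…,t₅ = 2, 2.8, 3.6, 4.4, 5.2, 6.
f(t) = -4t² + t - 1: f₀=-15, f₁=-29.56, f₂=-49.24, f₃=-74.04, f₄=-103.96, f₅=-139.
(h/2)·[f₀ + 2f₁ + 2f₂ + 2f₃ + 2f₄ + f₅] = 0.4·(-667.6) = -267.04.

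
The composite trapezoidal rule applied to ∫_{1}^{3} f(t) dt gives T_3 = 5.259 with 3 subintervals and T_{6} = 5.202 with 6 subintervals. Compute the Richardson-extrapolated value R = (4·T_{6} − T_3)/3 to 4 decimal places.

5.1830

R = (4·T_{6} − T_3) / 3 = (4·5.202 − 5.259)/3 = (15.549)/3 = 5.1830.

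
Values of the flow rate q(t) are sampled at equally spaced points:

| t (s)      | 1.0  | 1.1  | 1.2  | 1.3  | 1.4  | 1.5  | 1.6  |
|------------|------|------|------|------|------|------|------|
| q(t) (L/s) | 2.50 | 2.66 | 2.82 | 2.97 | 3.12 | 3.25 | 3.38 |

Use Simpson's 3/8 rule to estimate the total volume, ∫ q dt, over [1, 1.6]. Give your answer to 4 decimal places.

1.7764

h = 0.1, n = 6.
(3h/8)·[y₀ + 3y₁ + 3y₂ + 2y₃ + 3y₄ + 3y₅ + y₆] = 0.0375·(47.37) = 1.7764.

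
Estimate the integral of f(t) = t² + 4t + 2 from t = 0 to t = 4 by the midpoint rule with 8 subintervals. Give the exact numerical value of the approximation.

h = (4 − 0)/8 = 0.5.
Midpoints m₁,…,m₈ = 0.25, 0.75, 1.25, 1.75, 2.25, 2.75, 3.25, 3.75.
f(m₁)=3.0625, f(m₂)=5.5625, f(m₃)=8.5625, f(m₄)=12.0625, f(m₅)=16.0625, f(m₆)=20.5625, f(m₇)=25.5625, f(m₈)=31.0625.
h·[f(m₁) + f(m₂) + f(m₃) + f(m₄) + f(m₅) + f(m₆) + f(m₇) + f(m₈)] = 0.5·(122.5) = 61.25.

61.25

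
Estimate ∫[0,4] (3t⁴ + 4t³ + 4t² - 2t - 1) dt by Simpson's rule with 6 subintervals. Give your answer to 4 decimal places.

h = (4 − 0)/6 = 0.666667.
Nodes t₀,…,t₆ = 0, 0.666667, 1.333333, 2, 2.666667, 3.333333, 4.
f(t) = 3t⁴ + 4t³ + 4t² - 2t - 1: f₀=-1, f₁=1.222222, f₂=22.407407, f₃=91, f₄=249.666667, f₅=555.296296, f₆=1079.
(h/3)·[f₀ + 4f₁ + 2f₂ + 4f₃ + 2f₄ + 4f₅ + f₆] = 0.222222·(4212.222222) = 936.0494.

936.0494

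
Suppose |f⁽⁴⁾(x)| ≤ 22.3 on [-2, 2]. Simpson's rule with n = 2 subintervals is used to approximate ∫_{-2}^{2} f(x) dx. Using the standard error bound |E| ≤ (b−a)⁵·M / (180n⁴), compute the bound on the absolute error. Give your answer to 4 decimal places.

7.9289

|E| ≤ (4)⁵·22.3 / (180·2⁴) = 22835.2/2880 = 7.9289.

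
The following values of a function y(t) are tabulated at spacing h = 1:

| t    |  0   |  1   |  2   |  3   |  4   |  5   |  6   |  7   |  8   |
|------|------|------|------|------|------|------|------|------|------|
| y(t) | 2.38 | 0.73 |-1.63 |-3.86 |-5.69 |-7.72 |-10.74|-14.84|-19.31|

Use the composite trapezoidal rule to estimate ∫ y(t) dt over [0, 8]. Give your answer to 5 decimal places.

h = 1, n = 8.
(h/2)·[y₀ + 2y₁ + 2y₂ + 2y₃ + 2y₄ + 2y₅ + 2y₆ + 2y₇ + y₈] = 0.5·(-104.43) = -52.21500.

-52.21500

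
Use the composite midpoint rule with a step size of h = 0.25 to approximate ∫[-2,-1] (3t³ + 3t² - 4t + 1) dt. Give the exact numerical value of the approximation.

2.8046875

h = (-1 − (-2))/4 = 0.25.
Midpoints m₁,…,m₄ = -1.875, -1.625, -1.375, -1.125.
f(m₁)=-0.728515625, f(m₂)=2.548828125, f(m₃)=4.373046875, f(m₄)=5.025390625.
h·[f(m₁) + f(m₂) + f(m₃) + f(m₄)] = 0.25·(11.21875) = 2.8046875.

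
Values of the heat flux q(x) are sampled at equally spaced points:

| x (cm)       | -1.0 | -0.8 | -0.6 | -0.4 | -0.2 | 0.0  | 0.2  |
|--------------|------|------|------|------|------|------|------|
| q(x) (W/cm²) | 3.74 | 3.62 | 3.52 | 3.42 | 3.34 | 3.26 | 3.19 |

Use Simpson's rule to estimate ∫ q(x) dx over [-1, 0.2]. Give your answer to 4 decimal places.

4.1233

h = 0.2, n = 6.
(h/3)·[y₀ + 4y₁ + 2y₂ + 4y₃ + 2y₄ + 4y₅ + y₆] = 0.066667·(61.85) = 4.1233.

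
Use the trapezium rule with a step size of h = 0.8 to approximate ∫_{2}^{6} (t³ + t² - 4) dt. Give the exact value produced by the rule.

h = (6 − 2)/5 = 0.8.
Nodes t₀,…,t₅ = 2, 2.8, 3.6, 4.4, 5.2, 6.
f(t) = t³ + t² - 4: f₀=8, f₁=25.792, f₂=55.616, f₃=100.544, f₄=163.648, f₅=248.
(h/2)·[f₀ + 2f₁ + 2f₂ + 2f₃ + 2f₄ + f₅] = 0.4·(947.2) = 378.88.

378.88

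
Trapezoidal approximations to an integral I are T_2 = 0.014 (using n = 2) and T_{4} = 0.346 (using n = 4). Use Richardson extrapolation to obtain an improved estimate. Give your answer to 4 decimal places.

0.4567

R = (4·T_{4} − T_2) / 3 = (4·0.346 − 0.014)/3 = (1.370)/3 = 0.4567.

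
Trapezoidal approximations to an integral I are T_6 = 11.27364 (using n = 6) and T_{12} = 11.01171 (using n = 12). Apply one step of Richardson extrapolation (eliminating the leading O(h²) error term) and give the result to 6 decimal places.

10.924400

R = (4·T_{12} − T_6) / 3 = (4·11.01171 − 11.27364)/3 = (32.77320)/3 = 10.924400.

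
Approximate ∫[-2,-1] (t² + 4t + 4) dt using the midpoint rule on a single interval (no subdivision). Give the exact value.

M = (b−a)·f(-1.5) = 1·(0.25) = 0.25.

0.25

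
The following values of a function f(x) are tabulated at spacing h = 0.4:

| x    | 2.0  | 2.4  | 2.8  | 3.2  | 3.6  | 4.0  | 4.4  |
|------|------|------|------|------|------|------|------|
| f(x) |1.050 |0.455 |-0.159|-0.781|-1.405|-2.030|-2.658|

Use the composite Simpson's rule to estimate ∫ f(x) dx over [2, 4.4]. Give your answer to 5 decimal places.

h = 0.4, n = 6.
(h/3)·[y₀ + 4y₁ + 2y₂ + 4y₃ + 2y₄ + 4y₅ + y₆] = 0.133333·(-14.160) = -1.88800.

-1.88800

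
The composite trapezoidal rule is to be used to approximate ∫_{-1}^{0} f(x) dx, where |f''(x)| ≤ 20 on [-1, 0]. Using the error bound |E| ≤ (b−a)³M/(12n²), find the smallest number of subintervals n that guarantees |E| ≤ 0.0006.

53

Need 20/(12n²) ≤ 0.0006.
n² ≥ 20/(12·0.0006) = 2777.78 ⇒ n ≥ 52.7046, so the smallest n is 53.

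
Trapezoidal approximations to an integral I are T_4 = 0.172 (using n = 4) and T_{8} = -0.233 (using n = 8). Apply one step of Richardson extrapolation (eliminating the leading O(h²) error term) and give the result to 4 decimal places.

R = (4·T_{8} − T_4) / 3 = (4·(-0.233) − 0.172)/3 = (-1.104)/3 = -0.3680.

-0.3680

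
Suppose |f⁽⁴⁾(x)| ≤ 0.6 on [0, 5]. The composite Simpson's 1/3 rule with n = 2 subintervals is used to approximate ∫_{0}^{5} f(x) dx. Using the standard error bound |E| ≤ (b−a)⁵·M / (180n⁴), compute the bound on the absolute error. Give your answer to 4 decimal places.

0.6510

|E| ≤ (5)⁵·0.6 / (180·2⁴) = 1875/2880 = 0.6510.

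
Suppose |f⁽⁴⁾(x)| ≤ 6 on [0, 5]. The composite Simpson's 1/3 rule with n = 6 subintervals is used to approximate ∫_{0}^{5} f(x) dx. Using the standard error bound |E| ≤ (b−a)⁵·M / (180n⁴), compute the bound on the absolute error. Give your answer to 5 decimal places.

|E| ≤ (5)⁵·6 / (180·6⁴) = 18750/233280 = 0.08038.

0.08038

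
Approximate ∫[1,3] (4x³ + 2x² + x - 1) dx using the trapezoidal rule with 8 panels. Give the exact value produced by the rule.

h = (3 − 1)/8 = 0.25.
Nodes x₀,…,x₈ = 1, 1.25, 1.5, 1.75, 2, 2.25, 2.5, 2.75, 3.
f(x) = 4x³ + 2x² + x - 1: f₀=6, f₁=11.1875, f₂=18.5, f₃=28.3125, f₄=41, f₅=56.9375, f₆=76.5, f₇=100.0625, f₈=128.
(h/2)·[f₀ + 2f₁ + 2f₂ + 2f₃ + 2f₄ + 2f₅ + 2f₆ + 2f₇ + f₈] = 0.125·(799) = 99.875.

99.875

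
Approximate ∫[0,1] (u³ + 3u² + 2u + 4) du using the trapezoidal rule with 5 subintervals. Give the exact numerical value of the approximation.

h = (1 − 0)/5 = 0.2.
Nodes u₀,…,u₅ = 0, 0.2, 0.4, 0.6, 0.8, 1.
f(u) = u³ + 3u² + 2u + 4: f₀=4, f₁=4.528, f₂=5.344, f₃=6.496, f₄=8.032, f₅=10.
(h/2)·[f₀ + 2f₁ + 2f₂ + 2f₃ + 2f₄ + f₅] = 0.1·(62.8) = 6.28.

6.28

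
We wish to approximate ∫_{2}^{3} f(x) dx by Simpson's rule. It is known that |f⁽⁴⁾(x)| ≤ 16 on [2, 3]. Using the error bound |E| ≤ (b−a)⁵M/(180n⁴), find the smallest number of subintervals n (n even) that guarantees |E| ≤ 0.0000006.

20

Need 16/(180n⁴) ≤ 0.0000006.
n⁴ ≥ 16/(180·0.0000006) = 148148 ⇒ n ≥ 19.6189, so the smallest even n is 20. (n must be even for Simpson's rule.)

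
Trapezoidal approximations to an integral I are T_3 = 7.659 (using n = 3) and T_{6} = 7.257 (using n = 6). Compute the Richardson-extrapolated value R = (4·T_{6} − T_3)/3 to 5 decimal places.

7.12300

R = (4·T_{6} − T_3) / 3 = (4·7.257 − 7.659)/3 = (21.369)/3 = 7.12300.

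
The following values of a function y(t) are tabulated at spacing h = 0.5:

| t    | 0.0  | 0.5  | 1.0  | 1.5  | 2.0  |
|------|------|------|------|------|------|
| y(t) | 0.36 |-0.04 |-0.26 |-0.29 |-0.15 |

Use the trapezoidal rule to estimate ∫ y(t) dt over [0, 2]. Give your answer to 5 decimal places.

h = 0.5, n = 4.
(h/2)·[y₀ + 2y₁ + 2y₂ + 2y₃ + y₄] = 0.25·(-0.97) = -0.24250.

-0.24250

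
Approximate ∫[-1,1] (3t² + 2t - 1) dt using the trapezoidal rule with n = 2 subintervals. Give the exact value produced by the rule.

h = (1 − (-1))/2 = 1.
Nodes t₀,…,t₂ = -1, 0, 1.
f(t) = 3t² + 2t - 1: f₀=0, f₁=-1, f₂=4.
(h/2)·[f₀ + 2f₁ + f₂] = 0.5·(2) = 1.

1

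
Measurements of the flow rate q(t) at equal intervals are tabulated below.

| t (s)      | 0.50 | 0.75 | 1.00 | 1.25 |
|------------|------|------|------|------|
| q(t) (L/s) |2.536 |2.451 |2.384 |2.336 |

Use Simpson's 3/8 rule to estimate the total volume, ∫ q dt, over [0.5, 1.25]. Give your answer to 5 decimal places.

1.81659

h = 0.25, n = 3.
(3h/8)·[y₀ + 3y₁ + 3y₂ + y₃] = 0.09375·(19.377) = 1.81659.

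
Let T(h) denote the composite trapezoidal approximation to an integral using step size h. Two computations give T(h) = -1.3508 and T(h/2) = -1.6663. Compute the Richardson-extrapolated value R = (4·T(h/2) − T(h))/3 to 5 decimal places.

-1.77147

R = (4·T(h/2) − T(h)) / 3 = (4·(-1.6663) − (-1.3508))/3 = (-5.3144)/3 = -1.77147.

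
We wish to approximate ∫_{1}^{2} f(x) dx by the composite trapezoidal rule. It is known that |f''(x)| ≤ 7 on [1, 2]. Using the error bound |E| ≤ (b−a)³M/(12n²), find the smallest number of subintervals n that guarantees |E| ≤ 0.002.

18

Need 7/(12n²) ≤ 0.002.
n² ≥ 7/(12·0.002) = 291.667 ⇒ n ≥ 17.0783, so the smallest n is 18.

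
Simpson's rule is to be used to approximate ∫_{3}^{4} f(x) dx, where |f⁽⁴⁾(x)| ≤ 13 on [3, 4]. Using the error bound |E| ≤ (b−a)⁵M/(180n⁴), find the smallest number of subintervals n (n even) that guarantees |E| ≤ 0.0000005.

20

Need 13/(180n⁴) ≤ 0.0000005.
n⁴ ≥ 13/(180·0.0000005) = 144444 ⇒ n ≥ 19.4951, so the smallest even n is 20. (n must be even for Simpson's rule.)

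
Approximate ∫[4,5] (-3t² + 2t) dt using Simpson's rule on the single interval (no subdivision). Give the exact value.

S = (b−a)/6 · [f(4) + 4f(4.5) + f(5)] = 0.166667·[(-40) + 4·(-51.75) + (-65)] = -52.

-52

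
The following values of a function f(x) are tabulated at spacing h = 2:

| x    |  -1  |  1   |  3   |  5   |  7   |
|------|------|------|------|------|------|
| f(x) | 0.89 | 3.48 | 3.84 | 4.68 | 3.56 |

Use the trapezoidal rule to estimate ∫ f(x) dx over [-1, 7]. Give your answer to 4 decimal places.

28.4500

h = 2, n = 4.
(h/2)·[y₀ + 2y₁ + 2y₂ + 2y₃ + y₄] = 1·(28.45) = 28.4500.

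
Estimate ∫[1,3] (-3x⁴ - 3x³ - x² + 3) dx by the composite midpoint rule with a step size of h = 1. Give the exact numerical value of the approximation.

h = (3 − 1)/2 = 1.
Midpoints m₁,…,m₂ = 1.5, 2.5.
f(m₁)=-24.5625, f(m₂)=-167.3125.
h·[f(m₁) + f(m₂)] = 1·(-191.875) = -191.875.

-191.875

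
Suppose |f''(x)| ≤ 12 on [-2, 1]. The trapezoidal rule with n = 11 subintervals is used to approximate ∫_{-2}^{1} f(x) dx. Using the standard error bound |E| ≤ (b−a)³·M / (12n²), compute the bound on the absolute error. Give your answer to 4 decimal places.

|E| ≤ (3)³·12 / (12·11²) = 324/1452 = 0.2231.

0.2231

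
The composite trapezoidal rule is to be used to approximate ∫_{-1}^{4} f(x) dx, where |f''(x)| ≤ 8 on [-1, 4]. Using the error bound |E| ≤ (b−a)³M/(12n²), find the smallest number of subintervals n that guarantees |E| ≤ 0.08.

33

Need 1000/(12n²) ≤ 0.08.
n² ≥ 1000/(12·0.08) = 1041.67 ⇒ n ≥ 32.2749, so the smallest n is 33.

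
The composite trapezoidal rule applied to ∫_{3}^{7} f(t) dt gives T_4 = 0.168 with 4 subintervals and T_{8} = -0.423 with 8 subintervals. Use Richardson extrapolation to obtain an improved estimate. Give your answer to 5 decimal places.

R = (4·T_{8} − T_4) / 3 = (4·(-0.423) − 0.168)/3 = (-1.860)/3 = -0.62000.

-0.62000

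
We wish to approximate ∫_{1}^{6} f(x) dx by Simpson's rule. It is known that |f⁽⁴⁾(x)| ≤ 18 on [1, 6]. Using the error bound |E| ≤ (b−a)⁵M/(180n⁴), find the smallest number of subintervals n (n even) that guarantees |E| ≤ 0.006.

Need 56250/(180n⁴) ≤ 0.006.
n⁴ ≥ 56250/(180·0.006) = 52083.3 ⇒ n ≥ 15.1069, so the smallest even n is 16. (n must be even for Simpson's rule.)

16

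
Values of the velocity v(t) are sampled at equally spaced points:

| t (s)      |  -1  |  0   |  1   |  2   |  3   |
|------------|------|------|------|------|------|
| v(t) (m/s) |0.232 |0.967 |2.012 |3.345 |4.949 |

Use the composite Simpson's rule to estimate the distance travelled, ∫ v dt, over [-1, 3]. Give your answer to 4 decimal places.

8.8177

h = 1, n = 4.
(h/3)·[y₀ + 4y₁ + 2y₂ + 4y₃ + y₄] = 0.333333·(26.453) = 8.8177.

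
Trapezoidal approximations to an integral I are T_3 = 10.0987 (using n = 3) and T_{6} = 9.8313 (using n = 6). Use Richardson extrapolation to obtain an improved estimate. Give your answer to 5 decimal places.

9.74217

R = (4·T_{6} − T_3) / 3 = (4·9.8313 − 10.0987)/3 = (29.2265)/3 = 9.74217.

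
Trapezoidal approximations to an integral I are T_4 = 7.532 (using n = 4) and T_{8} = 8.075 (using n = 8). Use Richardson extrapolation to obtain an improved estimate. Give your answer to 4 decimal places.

R = (4·T_{8} − T_4) / 3 = (4·8.075 − 7.532)/3 = (24.768)/3 = 8.2560.

8.2560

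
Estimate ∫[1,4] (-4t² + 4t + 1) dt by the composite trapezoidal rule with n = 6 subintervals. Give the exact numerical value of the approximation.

h = (4 − 1)/6 = 0.5.
Nodes t₀,…,t₆ = 1, 1.5, 2, 2.5, 3, 3.5, 4.
f(t) = -4t² + 4t + 1: f₀=1, f₁=-2, f₂=-7, f₃=-14, f₄=-23, f₅=-34, f₆=-47.
(h/2)·[f₀ + 2f₁ + 2f₂ + 2f₃ + 2f₄ + 2f₅ + f₆] = 0.25·(-206) = -51.5.

-51.5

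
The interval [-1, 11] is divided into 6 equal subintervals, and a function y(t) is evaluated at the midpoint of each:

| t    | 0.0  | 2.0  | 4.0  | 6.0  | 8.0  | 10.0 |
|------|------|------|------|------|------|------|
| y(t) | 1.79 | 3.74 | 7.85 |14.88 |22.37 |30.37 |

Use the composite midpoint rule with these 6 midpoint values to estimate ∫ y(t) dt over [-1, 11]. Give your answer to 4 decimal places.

162.0000

h = 2, n = 6.
h·[y(m₁) + y(m₂) + y(m₃) + y(m₄) + y(m₅) + y(m₆)] = 2·(81.00) = 162.0000.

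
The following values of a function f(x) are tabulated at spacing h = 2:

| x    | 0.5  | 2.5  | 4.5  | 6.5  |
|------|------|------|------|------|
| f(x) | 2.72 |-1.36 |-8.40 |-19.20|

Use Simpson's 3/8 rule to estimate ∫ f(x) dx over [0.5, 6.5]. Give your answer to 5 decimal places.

h = 2, n = 3.
(3h/8)·[y₀ + 3y₁ + 3y₂ + y₃] = 0.75·(-45.76) = -34.32000.

-34.32000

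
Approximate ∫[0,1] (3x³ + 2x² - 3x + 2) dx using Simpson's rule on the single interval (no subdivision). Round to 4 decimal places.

1.9167

S = (b−a)/6 · [f(0) + 4f(0.5) + f(1)] = 0.166667·[2 + 4·1.375 + 4] = 1.9167.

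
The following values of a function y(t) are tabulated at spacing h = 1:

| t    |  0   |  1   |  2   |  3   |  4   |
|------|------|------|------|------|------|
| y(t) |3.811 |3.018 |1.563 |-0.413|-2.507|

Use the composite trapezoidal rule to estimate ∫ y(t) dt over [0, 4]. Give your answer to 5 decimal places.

h = 1, n = 4.
(h/2)·[y₀ + 2y₁ + 2y₂ + 2y₃ + y₄] = 0.5·(9.640) = 4.82000.

4.82000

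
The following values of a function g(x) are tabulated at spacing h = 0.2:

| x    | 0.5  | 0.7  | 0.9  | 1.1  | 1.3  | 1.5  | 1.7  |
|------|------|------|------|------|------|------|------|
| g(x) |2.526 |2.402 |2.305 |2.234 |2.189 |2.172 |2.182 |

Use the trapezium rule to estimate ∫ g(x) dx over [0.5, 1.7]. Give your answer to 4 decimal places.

h = 0.2, n = 6.
(h/2)·[y₀ + 2y₁ + 2y₂ + 2y₃ + 2y₄ + 2y₅ + y₆] = 0.1·(27.312) = 2.7312.

2.7312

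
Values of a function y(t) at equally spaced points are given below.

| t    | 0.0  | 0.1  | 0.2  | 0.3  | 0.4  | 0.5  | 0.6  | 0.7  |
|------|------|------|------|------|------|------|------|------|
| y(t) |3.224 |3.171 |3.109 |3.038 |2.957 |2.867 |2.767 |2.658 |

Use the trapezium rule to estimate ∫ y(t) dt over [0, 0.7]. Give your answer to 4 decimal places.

2.0850

h = 0.1, n = 7.
(h/2)·[y₀ + 2y₁ + 2y₂ + 2y₃ + 2y₄ + 2y₅ + 2y₆ + y₇] = 0.05·(41.700) = 2.0850.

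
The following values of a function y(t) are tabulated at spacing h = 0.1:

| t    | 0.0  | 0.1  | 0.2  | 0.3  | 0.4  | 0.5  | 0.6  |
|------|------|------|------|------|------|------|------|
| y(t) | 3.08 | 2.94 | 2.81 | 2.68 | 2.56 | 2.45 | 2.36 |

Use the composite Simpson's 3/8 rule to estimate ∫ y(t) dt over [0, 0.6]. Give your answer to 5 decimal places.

1.61550

h = 0.1, n = 6.
(3h/8)·[y₀ + 3y₁ + 3y₂ + 2y₃ + 3y₄ + 3y₅ + y₆] = 0.0375·(43.08) = 1.61550.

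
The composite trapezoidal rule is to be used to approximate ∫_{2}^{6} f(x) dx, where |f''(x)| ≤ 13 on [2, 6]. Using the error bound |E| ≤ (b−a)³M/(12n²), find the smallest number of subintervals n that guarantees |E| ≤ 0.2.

Need 832/(12n²) ≤ 0.2.
n² ≥ 832/(12·0.2) = 346.667 ⇒ n ≥ 18.6190, so the smallest n is 19.

19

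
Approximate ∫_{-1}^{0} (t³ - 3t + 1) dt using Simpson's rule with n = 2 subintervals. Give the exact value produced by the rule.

h = (0 − (-1))/2 = 0.5.
Nodes t₀,…,t₂ = -1, -0.5, 0.
f(t) = t³ - 3t + 1: f₀=3, f₁=2.375, f₂=1.
(h/3)·[f₀ + 4f₁ + f₂] = 0.166667·(13.5) = 2.25.

2.25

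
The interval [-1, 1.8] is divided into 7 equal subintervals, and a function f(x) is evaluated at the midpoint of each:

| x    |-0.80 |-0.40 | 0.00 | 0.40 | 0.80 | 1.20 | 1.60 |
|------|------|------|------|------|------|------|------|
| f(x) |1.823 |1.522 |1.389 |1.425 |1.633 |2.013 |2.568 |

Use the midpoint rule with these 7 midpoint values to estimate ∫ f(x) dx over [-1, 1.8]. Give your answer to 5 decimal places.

h = 0.4, n = 7.
h·[y(m₁) + y(m₂) + y(m₃) + y(m₄) + y(m₅) + y(m₆) + y(m₇)] = 0.4·(12.373) = 4.94920.

4.94920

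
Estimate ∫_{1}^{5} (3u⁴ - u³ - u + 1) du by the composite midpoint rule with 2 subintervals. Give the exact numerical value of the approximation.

h = (5 − 1)/2 = 2.
Midpoints m₁,…,m₂ = 2, 4.
f(m₁)=39, f(m₂)=701.
h·[f(m₁) + f(m₂)] = 2·(740) = 1480.

1480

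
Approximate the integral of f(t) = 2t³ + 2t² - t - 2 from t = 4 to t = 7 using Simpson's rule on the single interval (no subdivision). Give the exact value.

S = (b−a)/6 · [f(4) + 4f(5.5) + f(7)] = 0.5·[154 + 4·385.75 + 775] = 1236.

1236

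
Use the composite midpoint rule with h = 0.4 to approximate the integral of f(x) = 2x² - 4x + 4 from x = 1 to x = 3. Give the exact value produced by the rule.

h = (3 − 1)/5 = 0.4.
Midpoints m₁,…,m₅ = 1.2, 1.6, 2, 2.4, 2.8.
f(m₁)=2.08, f(m₂)=2.72, f(m₃)=4, f(m₄)=5.92, f(m₅)=8.48.
h·[f(m₁) + f(m₂) + f(m₃) + f(m₄) + f(m₅)] = 0.4·(23.2) = 9.28.

9.28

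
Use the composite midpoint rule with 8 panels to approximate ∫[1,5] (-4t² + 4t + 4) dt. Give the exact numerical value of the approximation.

h = (5 − 1)/8 = 0.5.
Midpoints m₁,…,m₈ = 1.25, 1.75, 2.25, 2.75, 3.25, 3.75, 4.25, 4.75.
f(m₁)=2.75, f(m₂)=-1.25, f(m₃)=-7.25, f(m₄)=-15.25, f(m₅)=-25.25, f(m₆)=-37.25, f(m₇)=-51.25, f(m₈)=-67.25.
h·[f(m₁) + f(m₂) + f(m₃) + f(m₄) + f(m₅) + f(m₆) + f(m₇) + f(m₈)] = 0.5·(-202) = -101.

-101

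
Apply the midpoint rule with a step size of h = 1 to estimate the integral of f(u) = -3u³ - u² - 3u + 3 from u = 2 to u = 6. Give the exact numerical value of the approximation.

-1053

h = (6 − 2)/4 = 1.
Midpoints m₁,…,m₄ = 2.5, 3.5, 4.5, 5.5.
f(m₁)=-57.625, f(m₂)=-148.375, f(m₃)=-304.125, f(m₄)=-542.875.
h·[f(m₁) + f(m₂) + f(m₃) + f(m₄)] = 1·(-1053) = -1053.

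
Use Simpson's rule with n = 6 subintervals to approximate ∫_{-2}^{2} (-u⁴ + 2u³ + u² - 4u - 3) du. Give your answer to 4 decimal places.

-19.5720

h = (2 − (-2))/6 = 0.666667.
Nodes u₀,…,u₆ = -2, -1.333333, -0.666667, 0, 0.666667, 1.333333, 2.
f(u) = -u⁴ + 2u³ + u² - 4u - 3: f₀=-23, f₁=-3.790123, f₂=-0.679012, f₃=-3, f₄=-4.827160, f₅=-4.975309, f₆=-7.
(h/3)·[f₀ + 4f₁ + 2f₂ + 4f₃ + 2f₄ + 4f₅ + f₆] = 0.222222·(-88.074074) = -19.5720.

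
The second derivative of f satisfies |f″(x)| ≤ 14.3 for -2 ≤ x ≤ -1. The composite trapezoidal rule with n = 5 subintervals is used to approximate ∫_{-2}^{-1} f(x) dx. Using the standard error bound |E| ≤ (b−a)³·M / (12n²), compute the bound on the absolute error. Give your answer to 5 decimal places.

|E| ≤ (1)³·14.3 / (12·5²) = 14.3/300 = 0.04767.

0.04767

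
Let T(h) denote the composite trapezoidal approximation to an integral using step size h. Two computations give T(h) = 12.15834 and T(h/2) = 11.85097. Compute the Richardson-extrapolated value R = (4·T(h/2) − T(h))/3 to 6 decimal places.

R = (4·T(h/2) − T(h)) / 3 = (4·11.85097 − 12.15834)/3 = (35.24554)/3 = 11.748513.

11.748513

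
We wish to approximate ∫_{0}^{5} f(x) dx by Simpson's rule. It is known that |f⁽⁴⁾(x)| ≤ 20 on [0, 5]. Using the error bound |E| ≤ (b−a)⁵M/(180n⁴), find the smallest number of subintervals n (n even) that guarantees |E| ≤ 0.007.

16

Need 62500/(180n⁴) ≤ 0.007.
n⁴ ≥ 62500/(180·0.007) = 49603.2 ⇒ n ≥ 14.9237, so the smallest even n is 16. (n must be even for Simpson's rule.)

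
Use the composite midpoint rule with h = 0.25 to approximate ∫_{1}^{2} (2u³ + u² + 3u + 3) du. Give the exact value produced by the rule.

h = (2 − 1)/4 = 0.25.
Midpoints m₁,…,m₄ = 1.125, 1.375, 1.625, 1.875.
f(m₁)=10.48828125, f(m₂)=14.21484375, f(m₃)=19.09765625, f(m₄)=25.32421875.
h·[f(m₁) + f(m₂) + f(m₃) + f(m₄)] = 0.25·(69.125) = 17.28125.

17.28125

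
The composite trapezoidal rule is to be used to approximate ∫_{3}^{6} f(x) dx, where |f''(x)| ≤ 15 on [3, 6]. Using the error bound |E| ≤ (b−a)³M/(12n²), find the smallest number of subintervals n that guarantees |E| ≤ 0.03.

34

Need 405/(12n²) ≤ 0.03.
n² ≥ 405/(12·0.03) = 1125 ⇒ n ≥ 33.5410, so the smallest n is 34.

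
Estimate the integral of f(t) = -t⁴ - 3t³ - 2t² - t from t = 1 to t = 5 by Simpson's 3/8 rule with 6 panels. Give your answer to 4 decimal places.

h = (5 − 1)/6 = 0.666667.
Nodes t₀,…,t₆ = 1, 1.666667, 2.333333, 3, 3.666667, 4.333333, 5.
f(t) = -t⁴ - 3t³ - 2t² - t: f₀=-7, f₁=-28.827160, f₂=-80.975309, f₃=-183, f₄=-359.197531, f₅=-638.604938, f₆=-1055.
(3h/8)·[f₀ + 3f₁ + 3f₂ + 2f₃ + 3f₄ + 3f₅ + f₆] = 0.25·(-4750.814815) = -1187.7037.

-1187.7037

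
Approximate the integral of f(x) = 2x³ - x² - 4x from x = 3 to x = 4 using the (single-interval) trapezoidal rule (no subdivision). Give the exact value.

T = (b−a)/2 · [f(3) + f(4)] = 0.5·[33 + 96] = 64.5.

64.5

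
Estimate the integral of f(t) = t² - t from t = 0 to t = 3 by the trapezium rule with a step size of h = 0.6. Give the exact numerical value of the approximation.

h = (3 − 0)/5 = 0.6.
Nodes t₀,…,t₅ = 0, 0.6, 1.2, 1.8, 2.4, 3.
f(t) = t² - t: f₀=0, f₁=-0.24, f₂=0.24, f₃=1.44, f₄=3.36, f₅=6.
(h/2)·[f₀ + 2f₁ + 2f₂ + 2f₃ + 2f₄ + f₅] = 0.3·(15.6) = 4.68.

4.68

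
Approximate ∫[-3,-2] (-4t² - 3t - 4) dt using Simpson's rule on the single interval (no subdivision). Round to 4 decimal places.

-21.8333

S = (b−a)/6 · [f(-3) + 4f(-2.5) + f(-2)] = 0.166667·[(-31) + 4·(-21.5) + (-14)] = -21.8333.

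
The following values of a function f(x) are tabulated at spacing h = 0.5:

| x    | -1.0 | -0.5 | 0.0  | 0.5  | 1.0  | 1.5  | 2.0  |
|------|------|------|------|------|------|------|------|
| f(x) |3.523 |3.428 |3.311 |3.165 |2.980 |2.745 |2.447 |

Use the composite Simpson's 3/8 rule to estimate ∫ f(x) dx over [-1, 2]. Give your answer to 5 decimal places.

h = 0.5, n = 6.
(3h/8)·[y₀ + 3y₁ + 3y₂ + 2y₃ + 3y₄ + 3y₅ + y₆] = 0.1875·(49.692) = 9.31725.

9.31725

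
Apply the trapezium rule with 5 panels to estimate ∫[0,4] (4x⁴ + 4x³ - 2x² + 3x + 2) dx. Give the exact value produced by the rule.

1128.31488

h = (4 − 0)/5 = 0.8.
Nodes x₀,…,x₅ = 0, 0.8, 1.6, 2.4, 3.2, 4.
f(x) = 4x⁴ + 4x³ - 2x² + 3x + 2: f₀=2, f₁=6.8064, f₂=44.2784, f₃=185.6864, f₄=541.6224, f₅=1262.
(h/2)·[f₀ + 2f₁ + 2f₂ + 2f₃ + 2f₄ + f₅] = 0.4·(2820.7872) = 1128.31488.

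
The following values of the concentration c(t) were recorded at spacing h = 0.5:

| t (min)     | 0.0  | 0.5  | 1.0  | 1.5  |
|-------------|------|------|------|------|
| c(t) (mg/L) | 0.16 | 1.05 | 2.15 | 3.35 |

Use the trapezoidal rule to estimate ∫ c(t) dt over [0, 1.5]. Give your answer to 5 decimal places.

2.47750

h = 0.5, n = 3.
(h/2)·[y₀ + 2y₁ + 2y₂ + y₃] = 0.25·(9.91) = 2.47750.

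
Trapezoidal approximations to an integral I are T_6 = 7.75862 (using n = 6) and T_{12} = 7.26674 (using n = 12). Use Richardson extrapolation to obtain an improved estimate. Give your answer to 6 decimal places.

7.102780

R = (4·T_{12} − T_6) / 3 = (4·7.26674 − 7.75862)/3 = (21.30834)/3 = 7.102780.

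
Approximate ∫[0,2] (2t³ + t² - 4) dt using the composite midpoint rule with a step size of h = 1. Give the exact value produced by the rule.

1.5

h = (2 − 0)/2 = 1.
Midpoints m₁,…,m₂ = 0.5, 1.5.
f(m₁)=-3.5, f(m₂)=5.
h·[f(m₁) + f(m₂)] = 1·(1.5) = 1.5.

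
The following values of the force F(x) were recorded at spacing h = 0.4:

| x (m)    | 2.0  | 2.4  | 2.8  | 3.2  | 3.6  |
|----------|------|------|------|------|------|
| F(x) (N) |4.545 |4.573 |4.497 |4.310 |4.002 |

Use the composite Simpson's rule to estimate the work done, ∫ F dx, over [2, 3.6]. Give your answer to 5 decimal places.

h = 0.4, n = 4.
(h/3)·[y₀ + 4y₁ + 2y₂ + 4y₃ + y₄] = 0.133333·(53.073) = 7.07640.

7.07640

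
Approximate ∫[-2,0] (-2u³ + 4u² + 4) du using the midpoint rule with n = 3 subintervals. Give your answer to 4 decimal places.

h = (0 − (-2))/3 = 0.666667.
Midpoints m₁,…,m₃ = -1.666667, -1, -0.333333.
f(m₁)=24.370370, f(m₂)=10, f(m₃)=4.518519.
h·[f(m₁) + f(m₂) + f(m₃)] = 0.666667·(38.888889) = 25.9259.

25.9259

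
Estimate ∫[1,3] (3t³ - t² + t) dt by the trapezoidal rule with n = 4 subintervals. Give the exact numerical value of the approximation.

h = (3 − 1)/4 = 0.5.
Nodes t₀,…,t₄ = 1, 1.5, 2, 2.5, 3.
f(t) = 3t³ - t² + t: f₀=3, f₁=9.375, f₂=22, f₃=43.125, f₄=75.
(h/2)·[f₀ + 2f₁ + 2f₂ + 2f₃ + f₄] = 0.25·(227) = 56.75.

56.75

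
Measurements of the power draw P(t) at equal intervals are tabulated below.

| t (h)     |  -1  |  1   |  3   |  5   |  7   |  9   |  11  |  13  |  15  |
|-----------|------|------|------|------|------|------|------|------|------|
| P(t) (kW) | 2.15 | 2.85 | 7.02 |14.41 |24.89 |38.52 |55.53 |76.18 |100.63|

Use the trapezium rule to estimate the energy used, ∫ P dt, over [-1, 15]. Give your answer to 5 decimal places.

541.58000

h = 2, n = 8.
(h/2)·[y₀ + 2y₁ + 2y₂ + 2y₃ + 2y₄ + 2y₅ + 2y₆ + 2y₇ + y₈] = 1·(541.58) = 541.58000.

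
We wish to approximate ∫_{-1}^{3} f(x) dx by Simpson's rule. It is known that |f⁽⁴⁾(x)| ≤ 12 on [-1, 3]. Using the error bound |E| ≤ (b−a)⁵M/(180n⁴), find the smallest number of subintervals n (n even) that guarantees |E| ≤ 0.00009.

30

Need 12288/(180n⁴) ≤ 0.00009.
n⁴ ≥ 12288/(180·0.00009) = 758519 ⇒ n ≥ 29.5115, so the smallest even n is 30. (n must be even for Simpson's rule.)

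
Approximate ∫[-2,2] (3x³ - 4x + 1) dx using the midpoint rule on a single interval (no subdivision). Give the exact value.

4

M = (b−a)·f(0) = 4·(1) = 4.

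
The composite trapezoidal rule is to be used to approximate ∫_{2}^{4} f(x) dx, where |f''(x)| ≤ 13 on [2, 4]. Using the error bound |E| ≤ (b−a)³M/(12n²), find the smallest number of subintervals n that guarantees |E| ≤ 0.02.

21

Need 104/(12n²) ≤ 0.02.
n² ≥ 104/(12·0.02) = 433.333 ⇒ n ≥ 20.8167, so the smallest n is 21.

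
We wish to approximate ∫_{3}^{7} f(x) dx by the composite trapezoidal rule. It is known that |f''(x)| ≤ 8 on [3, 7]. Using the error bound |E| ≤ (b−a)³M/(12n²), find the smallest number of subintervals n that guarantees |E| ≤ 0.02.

Need 512/(12n²) ≤ 0.02.
n² ≥ 512/(12·0.02) = 2133.33 ⇒ n ≥ 46.1880, so the smallest n is 47.

47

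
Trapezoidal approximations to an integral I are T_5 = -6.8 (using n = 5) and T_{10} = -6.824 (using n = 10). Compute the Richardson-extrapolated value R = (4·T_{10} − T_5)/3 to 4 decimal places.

-6.8320

R = (4·T_{10} − T_5) / 3 = (4·(-6.824) − (-6.8))/3 = (-20.496)/3 = -6.8320.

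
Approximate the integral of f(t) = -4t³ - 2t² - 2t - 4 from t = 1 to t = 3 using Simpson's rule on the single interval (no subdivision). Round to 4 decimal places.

-113.3333

S = (b−a)/6 · [f(1) + 4f(2) + f(3)] = 0.333333·[(-12) + 4·(-48) + (-136)] = -113.3333.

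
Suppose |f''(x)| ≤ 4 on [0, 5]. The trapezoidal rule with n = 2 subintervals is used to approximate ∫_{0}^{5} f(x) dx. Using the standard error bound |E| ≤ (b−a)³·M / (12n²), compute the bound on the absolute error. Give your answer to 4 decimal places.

10.4167

|E| ≤ (5)³·4 / (12·2²) = 500/48 = 10.4167.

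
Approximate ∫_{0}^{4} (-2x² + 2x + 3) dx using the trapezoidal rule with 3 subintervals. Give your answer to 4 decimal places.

h = (4 − 0)/3 = 1.333333.
Nodes x₀,…,x₃ = 0, 1.333333, 2.666667, 4.
f(x) = -2x² + 2x + 3: f₀=3, f₁=2.111111, f₂=-5.888889, f₃=-21.
(h/2)·[f₀ + 2f₁ + 2f₂ + f₃] = 0.666667·(-25.555556) = -17.0370.

-17.0370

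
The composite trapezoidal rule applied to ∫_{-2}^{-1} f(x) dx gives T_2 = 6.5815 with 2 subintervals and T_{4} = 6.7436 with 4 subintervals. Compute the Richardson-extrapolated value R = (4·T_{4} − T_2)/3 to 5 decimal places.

6.79763

R = (4·T_{4} − T_2) / 3 = (4·6.7436 − 6.5815)/3 = (20.3929)/3 = 6.79763.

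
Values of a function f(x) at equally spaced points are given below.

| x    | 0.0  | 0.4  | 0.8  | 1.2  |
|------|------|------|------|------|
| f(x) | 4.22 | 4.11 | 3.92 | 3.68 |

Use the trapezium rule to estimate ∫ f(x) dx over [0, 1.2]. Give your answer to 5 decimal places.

h = 0.4, n = 3.
(h/2)·[y₀ + 2y₁ + 2y₂ + y₃] = 0.2·(23.96) = 4.79200.

4.79200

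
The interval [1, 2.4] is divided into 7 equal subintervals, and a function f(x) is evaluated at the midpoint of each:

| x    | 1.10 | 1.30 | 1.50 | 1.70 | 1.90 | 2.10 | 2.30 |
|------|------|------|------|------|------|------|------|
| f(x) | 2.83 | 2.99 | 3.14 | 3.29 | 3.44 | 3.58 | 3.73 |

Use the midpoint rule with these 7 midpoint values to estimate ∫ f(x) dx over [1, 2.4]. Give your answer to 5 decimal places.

h = 0.2, n = 7.
h·[y(m₁) + y(m₂) + y(m₃) + y(m₄) + y(m₅) + y(m₆) + y(m₇)] = 0.2·(23.00) = 4.60000.

4.60000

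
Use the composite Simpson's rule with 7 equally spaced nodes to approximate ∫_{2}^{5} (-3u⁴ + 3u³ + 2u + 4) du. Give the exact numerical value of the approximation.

h = (5 − 2)/6 = 0.5.
Nodes u₀,…,u₆ = 2, 2.5, 3, 3.5, 4, 4.5, 5.
f(u) = -3u⁴ + 3u³ + 2u + 4: f₀=-16, f₁=-61.3125, f₂=-152, f₃=-310.5625, f₄=-564, f₅=-943.8125, f₆=-1486.
(h/3)·[f₀ + 4f₁ + 2f₂ + 4f₃ + 2f₄ + 4f₅ + f₆] = 0.166667·(-8196.75) = -1366.125.

-1366.125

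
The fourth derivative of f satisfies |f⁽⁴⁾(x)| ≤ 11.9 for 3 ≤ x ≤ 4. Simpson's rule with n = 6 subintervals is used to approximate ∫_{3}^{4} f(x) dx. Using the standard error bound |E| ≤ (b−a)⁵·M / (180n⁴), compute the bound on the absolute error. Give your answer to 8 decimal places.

0.00005101

|E| ≤ (1)⁵·11.9 / (180·6⁴) = 11.9/233280 = 0.00005101.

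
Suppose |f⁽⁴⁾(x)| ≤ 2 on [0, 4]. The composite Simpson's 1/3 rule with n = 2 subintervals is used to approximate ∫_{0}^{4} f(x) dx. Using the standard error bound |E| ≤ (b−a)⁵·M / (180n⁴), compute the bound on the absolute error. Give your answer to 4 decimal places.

0.7111

|E| ≤ (4)⁵·2 / (180·2⁴) = 2048/2880 = 0.7111.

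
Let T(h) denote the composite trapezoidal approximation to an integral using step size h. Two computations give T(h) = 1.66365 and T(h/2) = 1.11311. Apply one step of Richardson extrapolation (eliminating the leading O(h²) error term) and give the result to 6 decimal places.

R = (4·T(h/2) − T(h)) / 3 = (4·1.11311 − 1.66365)/3 = (2.78879)/3 = 0.929597.

0.929597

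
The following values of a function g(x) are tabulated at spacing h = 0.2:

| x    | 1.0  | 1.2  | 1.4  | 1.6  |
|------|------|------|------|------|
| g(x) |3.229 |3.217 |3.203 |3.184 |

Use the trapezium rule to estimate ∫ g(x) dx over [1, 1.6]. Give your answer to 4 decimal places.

h = 0.2, n = 3.
(h/2)·[y₀ + 2y₁ + 2y₂ + y₃] = 0.1·(19.253) = 1.9253.

1.9253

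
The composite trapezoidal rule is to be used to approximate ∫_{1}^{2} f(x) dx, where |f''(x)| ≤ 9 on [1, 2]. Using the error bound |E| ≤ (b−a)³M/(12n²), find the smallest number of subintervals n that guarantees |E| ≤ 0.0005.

39

Need 9/(12n²) ≤ 0.0005.
n² ≥ 9/(12·0.0005) = 1500 ⇒ n ≥ 38.7298, so the smallest n is 39.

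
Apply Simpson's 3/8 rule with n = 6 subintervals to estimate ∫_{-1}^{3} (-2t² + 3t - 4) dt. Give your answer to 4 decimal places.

h = (3 − (-1))/6 = 0.666667.
Nodes t₀,…,t₆ = -1, -0.333333, 0.333333, 1, 1.666667, 2.333333, 3.
f(t) = -2t² + 3t - 4: f₀=-9, f₁=-5.222222, f₂=-3.222222, f₃=-3, f₄=-4.555556, f₅=-7.888889, f₆=-13.
(3h/8)·[f₀ + 3f₁ + 3f₂ + 2f₃ + 3f₄ + 3f₅ + f₆] = 0.25·(-90.666667) = -22.6667.

-22.6667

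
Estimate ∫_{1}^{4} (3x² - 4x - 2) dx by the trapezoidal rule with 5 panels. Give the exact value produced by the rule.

27.54

h = (4 − 1)/5 = 0.6.
Nodes x₀,…,x₅ = 1, 1.6, 2.2, 2.8, 3.4, 4.
f(x) = 3x² - 4x - 2: f₀=-3, f₁=-0.72, f₂=3.72, f₃=10.32, f₄=19.08, f₅=30.
(h/2)·[f₀ + 2f₁ + 2f₂ + 2f₃ + 2f₄ + f₅] = 0.3·(91.8) = 27.54.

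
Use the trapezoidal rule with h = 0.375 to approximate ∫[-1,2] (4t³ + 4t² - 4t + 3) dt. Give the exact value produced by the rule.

30.703125

h = (2 − (-1))/8 = 0.375.
Nodes t₀,…,t₈ = -1, -0.625, -0.25, 0.125, 0.5, 0.875, 1.25, 1.625, 2.
f(t) = 4t³ + 4t² - 4t + 3: f₀=7, f₁=6.0859375, f₂=4.1875, f₃=2.5703125, f₄=2.5, f₅=5.2421875, f₆=12.0625, f₇=24.2265625, f₈=43.
(h/2)·[f₀ + 2f₁ + 2f₂ + 2f₃ + 2f₄ + 2f₅ + 2f₆ + 2f₇ + f₈] = 0.1875·(163.75) = 30.703125.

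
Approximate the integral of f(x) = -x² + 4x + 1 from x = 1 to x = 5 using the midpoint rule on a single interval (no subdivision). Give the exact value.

M = (b−a)·f(3) = 4·(4) = 16.

16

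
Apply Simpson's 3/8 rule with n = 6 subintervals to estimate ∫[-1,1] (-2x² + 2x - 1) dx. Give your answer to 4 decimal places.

h = (1 − (-1))/6 = 0.333333.
Nodes x₀,…,x₆ = -1, -0.666667, -0.333333, 0, 0.333333, 0.666667, 1.
f(x) = -2x² + 2x - 1: f₀=-5, f₁=-3.222222, f₂=-1.888889, f₃=-1, f₄=-0.555556, f₅=-0.555556, f₆=-1.
(3h/8)·[f₀ + 3f₁ + 3f₂ + 2f₃ + 3f₄ + 3f₅ + f₆] = 0.125·(-26.666667) = -3.3333.

-3.3333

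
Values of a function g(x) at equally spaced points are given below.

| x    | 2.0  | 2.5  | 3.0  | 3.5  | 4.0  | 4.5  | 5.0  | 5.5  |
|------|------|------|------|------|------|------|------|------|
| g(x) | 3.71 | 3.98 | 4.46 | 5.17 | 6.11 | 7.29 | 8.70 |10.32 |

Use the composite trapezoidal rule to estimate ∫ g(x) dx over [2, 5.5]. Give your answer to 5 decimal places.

h = 0.5, n = 7.
(h/2)·[y₀ + 2y₁ + 2y₂ + 2y₃ + 2y₄ + 2y₅ + 2y₆ + y₇] = 0.25·(85.45) = 21.36250.

21.36250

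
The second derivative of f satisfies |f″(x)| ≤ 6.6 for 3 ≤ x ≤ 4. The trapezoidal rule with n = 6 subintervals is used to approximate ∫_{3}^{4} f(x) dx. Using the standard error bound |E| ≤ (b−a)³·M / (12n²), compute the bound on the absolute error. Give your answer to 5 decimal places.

0.01528

|E| ≤ (1)³·6.6 / (12·6²) = 6.6/432 = 0.01528.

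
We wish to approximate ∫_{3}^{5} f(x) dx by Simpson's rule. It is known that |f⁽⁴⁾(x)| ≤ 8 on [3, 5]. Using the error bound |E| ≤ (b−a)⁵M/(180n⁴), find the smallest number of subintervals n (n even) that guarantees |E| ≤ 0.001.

8

Need 256/(180n⁴) ≤ 0.001.
n⁴ ≥ 256/(180·0.001) = 1422.22 ⇒ n ≥ 6.1410, so the smallest even n is 8. (n must be even for Simpson's rule.)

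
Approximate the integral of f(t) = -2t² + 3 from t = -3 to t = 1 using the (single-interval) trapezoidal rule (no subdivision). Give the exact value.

T = (b−a)/2 · [f(-3) + f(1)] = 2·[(-15) + 1] = -28.

-28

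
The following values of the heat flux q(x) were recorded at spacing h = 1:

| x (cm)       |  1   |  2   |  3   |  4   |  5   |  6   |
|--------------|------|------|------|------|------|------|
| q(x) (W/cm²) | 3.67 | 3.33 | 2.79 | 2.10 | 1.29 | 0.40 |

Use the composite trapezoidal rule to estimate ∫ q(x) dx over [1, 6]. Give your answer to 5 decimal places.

h = 1, n = 5.
(h/2)·[y₀ + 2y₁ + 2y₂ + 2y₃ + 2y₄ + y₅] = 0.5·(23.09) = 11.54500.

11.54500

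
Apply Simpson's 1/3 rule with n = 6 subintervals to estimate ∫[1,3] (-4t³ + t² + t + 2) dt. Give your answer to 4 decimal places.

h = (3 − 1)/6 = 0.333333.
Nodes t₀,…,t₆ = 1, 1.333333, 1.666667, 2, 2.333333, 2.666667, 3.
f(t) = -4t³ + t² + t + 2: f₀=0, f₁=-4.370370, f₂=-12.074074, f₃=-24, f₄=-41.037037, f₅=-64.074074, f₆=-94.
(h/3)·[f₀ + 4f₁ + 2f₂ + 4f₃ + 2f₄ + 4f₅ + f₆] = 0.111111·(-570) = -63.3333.

-63.3333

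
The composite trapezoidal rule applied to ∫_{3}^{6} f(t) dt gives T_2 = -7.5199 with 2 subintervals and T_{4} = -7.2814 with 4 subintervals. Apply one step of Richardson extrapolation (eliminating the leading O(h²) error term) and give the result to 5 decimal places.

-7.20190

R = (4·T_{4} − T_2) / 3 = (4·(-7.2814) − (-7.5199))/3 = (-21.6057)/3 = -7.20190.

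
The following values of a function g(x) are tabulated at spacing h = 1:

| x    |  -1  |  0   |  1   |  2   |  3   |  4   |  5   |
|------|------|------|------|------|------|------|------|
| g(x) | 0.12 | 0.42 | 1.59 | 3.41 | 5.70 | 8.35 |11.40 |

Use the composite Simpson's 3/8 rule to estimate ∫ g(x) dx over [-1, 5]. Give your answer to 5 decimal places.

24.94500

h = 1, n = 6.
(3h/8)·[y₀ + 3y₁ + 3y₂ + 2y₃ + 3y₄ + 3y₅ + y₆] = 0.375·(66.52) = 24.94500.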